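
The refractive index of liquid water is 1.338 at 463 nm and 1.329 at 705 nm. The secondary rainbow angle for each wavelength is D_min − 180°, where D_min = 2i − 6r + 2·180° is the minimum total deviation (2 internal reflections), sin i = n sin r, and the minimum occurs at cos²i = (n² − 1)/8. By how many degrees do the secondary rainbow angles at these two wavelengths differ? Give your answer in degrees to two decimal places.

2.36°

At 463 nm (n = 1.338): cos²i = 0.09878 → i = 71.682°, r = 45.195°, D_min = 232.193°, rainbow angle = 52.193°.
At 705 nm (n = 1.329): cos²i = 0.09578 → i = 71.972°, r = 45.685°, D_min = 229.837°, rainbow angle = 49.837°.
Angular width = |52.193° − 49.837°| = 2.356°.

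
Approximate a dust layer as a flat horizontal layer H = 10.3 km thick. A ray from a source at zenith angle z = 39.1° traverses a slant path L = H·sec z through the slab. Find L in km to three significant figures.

sec z = 1/cos 39.1° = 1.2886.
L = 10.3 × 1.2886 = 13.272 km.

13.3 km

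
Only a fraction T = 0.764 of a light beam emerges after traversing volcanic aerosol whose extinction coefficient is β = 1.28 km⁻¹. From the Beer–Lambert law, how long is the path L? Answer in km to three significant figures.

0.210 km

Beer–Lambert: T = exp(−βL) ⇒ L = −ln(T)/β = −ln(0.764)/1.28 = 0.2692/1.28 = 0.2103 km.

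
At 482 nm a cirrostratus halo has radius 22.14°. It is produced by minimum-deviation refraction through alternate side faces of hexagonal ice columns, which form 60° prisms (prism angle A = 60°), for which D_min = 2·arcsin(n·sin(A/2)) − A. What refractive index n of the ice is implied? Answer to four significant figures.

Rearranging: n = sin((D_min + A)/2) / sin(A/2).
(D_min + A)/2 = (22.14° + 60°)/2 = 41.070°.
n = sin 41.070° / sin 30° = 0.6570 / 0.5000 = 1.3140.

1.314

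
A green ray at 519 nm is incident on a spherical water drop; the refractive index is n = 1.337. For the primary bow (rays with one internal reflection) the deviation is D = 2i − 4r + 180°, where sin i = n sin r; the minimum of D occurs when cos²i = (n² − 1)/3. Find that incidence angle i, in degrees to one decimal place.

59.2°

cos²i = (1.337² − 1)/3 = (1.78757 − 1)/3 = 0.26252.
cos i = 0.51237, so i = 59.178°.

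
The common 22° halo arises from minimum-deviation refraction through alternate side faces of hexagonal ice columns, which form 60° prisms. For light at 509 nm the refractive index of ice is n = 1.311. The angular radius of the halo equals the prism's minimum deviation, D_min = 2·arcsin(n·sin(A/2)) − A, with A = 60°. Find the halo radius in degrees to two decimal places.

21.92°

n·sin(A/2) = 1.311 × sin 30° = 1.311 × 0.5000 = 0.6555.
D_min = 2·arcsin(0.6555) − 60° = 2 × 40.958° − 60° = 21.915°.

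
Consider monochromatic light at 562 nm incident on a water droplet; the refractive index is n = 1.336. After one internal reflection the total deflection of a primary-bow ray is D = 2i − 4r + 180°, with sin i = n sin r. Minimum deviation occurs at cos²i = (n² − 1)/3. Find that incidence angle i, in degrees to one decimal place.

cos²i = (1.336² − 1)/3 = (1.78490 − 1)/3 = 0.26163.
cos i = 0.51150, so i = 59.236°.

59.2°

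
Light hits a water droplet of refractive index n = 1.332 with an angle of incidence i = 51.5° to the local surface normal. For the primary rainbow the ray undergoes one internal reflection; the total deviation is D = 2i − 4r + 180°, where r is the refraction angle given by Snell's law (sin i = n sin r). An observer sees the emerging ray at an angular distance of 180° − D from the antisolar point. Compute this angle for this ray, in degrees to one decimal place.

sin r = sin 51.5° / 1.332 = 0.7826/1.332 = 0.5875; r = 35.98°.
D = 2·51.5° − 4·35.98° + 180° = 103.00° − 143.93° + 180° = 139.07°.
Angle from antisolar point = 180° − D = 40.93°.

40.9°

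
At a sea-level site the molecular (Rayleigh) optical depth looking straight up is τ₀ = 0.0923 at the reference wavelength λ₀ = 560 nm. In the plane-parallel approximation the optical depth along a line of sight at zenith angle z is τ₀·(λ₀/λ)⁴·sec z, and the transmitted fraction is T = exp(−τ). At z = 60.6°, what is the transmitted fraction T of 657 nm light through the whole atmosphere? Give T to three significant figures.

0.906

sec 60.6° = 2.0371.
τ = 0.0923 × (560/657)⁴ × 2.0371 = 0.0923 × 0.5278 × 2.0371 = 0.0992.
T = exp(−0.0992) = 0.9055.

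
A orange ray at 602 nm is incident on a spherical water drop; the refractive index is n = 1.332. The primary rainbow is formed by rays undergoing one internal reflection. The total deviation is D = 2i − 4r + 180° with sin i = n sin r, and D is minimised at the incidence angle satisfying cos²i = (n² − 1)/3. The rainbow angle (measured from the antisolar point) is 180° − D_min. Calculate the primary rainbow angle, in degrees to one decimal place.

42.2°

cos²i = (1.77422 − 1)/3 = 0.25807; i = arccos(0.50801) = 59.469°.
sin r = sin 59.469°/1.332 = 0.64666; r = 40.290°.
D_min = 2·59.469° − 4·40.290° + 180° = 137.776°.
Rainbow angle = 180° − D_min = 42.224°.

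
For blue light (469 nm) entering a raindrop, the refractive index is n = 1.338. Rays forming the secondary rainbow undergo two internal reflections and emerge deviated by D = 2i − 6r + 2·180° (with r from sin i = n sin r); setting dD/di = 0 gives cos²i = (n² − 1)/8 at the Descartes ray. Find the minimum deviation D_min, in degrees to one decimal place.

232.2°

cos²i = (1.79024 − 1)/8 = 0.09878; i = arccos(0.31429) = 71.682°.
sin r = sin 71.682°/1.338 = 0.70951; r = 45.195°.
D_min = 2·71.682° − 6·45.195° + 360° = 232.193°.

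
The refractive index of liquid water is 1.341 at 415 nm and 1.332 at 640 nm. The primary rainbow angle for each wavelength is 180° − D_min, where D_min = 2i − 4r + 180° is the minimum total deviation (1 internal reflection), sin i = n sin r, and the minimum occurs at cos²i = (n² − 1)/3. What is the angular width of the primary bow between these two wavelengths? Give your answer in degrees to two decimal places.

1.29°

At 415 nm (n = 1.341): cos²i = 0.26609 → i = 58.946°, r = 39.705°, D_min = 139.071°, rainbow angle = 40.929°.
At 640 nm (n = 1.332): cos²i = 0.25807 → i = 59.469°, r = 40.290°, D_min = 137.776°, rainbow angle = 42.224°.
Angular width = |40.929° − 42.224°| = 1.295°.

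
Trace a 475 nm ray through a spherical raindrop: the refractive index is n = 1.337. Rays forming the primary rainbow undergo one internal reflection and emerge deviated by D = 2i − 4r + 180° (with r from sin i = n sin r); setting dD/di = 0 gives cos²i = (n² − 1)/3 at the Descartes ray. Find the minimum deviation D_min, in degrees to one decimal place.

cos²i = (1.78757 − 1)/3 = 0.26252; i = arccos(0.51237) = 59.178°.
sin r = sin 59.178°/1.337 = 0.64231; r = 39.964°.
D_min = 2·59.178° − 4·39.964° + 180° = 138.500°.

138.5°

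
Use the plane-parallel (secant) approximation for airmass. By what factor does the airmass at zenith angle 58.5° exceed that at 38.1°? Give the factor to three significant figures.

X(58.5°)/X(38.1°) = sec 58.5° / sec 38.1° = cos 38.1° / cos 58.5° = 0.7869/0.5225 = 1.5061.

1.51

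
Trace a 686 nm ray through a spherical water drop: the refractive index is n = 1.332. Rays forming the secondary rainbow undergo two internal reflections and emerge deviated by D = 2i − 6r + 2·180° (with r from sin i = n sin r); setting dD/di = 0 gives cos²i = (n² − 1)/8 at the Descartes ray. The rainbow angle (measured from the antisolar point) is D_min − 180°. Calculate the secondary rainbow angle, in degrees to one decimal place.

cos²i = (1.77422 − 1)/8 = 0.09678; i = arccos(0.31109) = 71.875°.
sin r = sin 71.875°/1.332 = 0.71350; r = 45.520°.
D_min = 2·71.875° − 6·45.520° + 360° = 230.628°.
Rainbow angle = D_min − 180° = 50.628°.

50.6°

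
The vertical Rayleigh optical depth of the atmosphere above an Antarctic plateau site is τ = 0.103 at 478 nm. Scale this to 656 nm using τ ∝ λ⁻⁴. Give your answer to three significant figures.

0.0290

τ(656 nm) = τ(478 nm) × (478/656)⁴ = 0.103 × (0.7287)⁴ = 0.103 × 0.2819 = 0.0290.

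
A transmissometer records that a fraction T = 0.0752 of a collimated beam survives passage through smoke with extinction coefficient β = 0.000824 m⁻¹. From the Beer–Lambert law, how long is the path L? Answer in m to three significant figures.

3140 m

Beer–Lambert: T = exp(−βL) ⇒ L = −ln(T)/β = −ln(0.0752)/0.000824 = 2.5876/0.000824 = 3140 m.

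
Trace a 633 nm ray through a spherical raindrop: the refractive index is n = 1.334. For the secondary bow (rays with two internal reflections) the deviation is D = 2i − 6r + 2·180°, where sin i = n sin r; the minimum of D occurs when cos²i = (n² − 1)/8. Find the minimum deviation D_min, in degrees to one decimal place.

231.2°

cos²i = (1.77956 − 1)/8 = 0.09744; i = arccos(0.31216) = 71.810°.
sin r = sin 71.810°/1.334 = 0.71217; r = 45.411°.
D_min = 2·71.810° − 6·45.411° + 360° = 231.153°.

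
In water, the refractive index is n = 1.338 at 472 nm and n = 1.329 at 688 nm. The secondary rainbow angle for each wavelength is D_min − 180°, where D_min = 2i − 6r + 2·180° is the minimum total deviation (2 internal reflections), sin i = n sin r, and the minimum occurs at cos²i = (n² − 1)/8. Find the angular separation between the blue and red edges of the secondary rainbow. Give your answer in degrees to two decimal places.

2.36°

At 472 nm (n = 1.338): cos²i = 0.09878 → i = 71.682°, r = 45.195°, D_min = 232.193°, rainbow angle = 52.193°.
At 688 nm (n = 1.329): cos²i = 0.09578 → i = 71.972°, r = 45.685°, D_min = 229.837°, rainbow angle = 49.837°.
Angular width = |52.193° − 49.837°| = 2.356°.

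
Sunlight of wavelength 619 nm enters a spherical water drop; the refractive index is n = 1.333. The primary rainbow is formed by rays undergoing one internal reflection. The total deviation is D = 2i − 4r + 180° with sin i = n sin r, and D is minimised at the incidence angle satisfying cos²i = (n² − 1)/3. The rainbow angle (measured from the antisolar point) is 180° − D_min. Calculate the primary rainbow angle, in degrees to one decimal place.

42.1°

cos²i = (1.77689 − 1)/3 = 0.25896; i = arccos(0.50888) = 59.410°.
sin r = sin 59.410°/1.333 = 0.64579; r = 40.225°.
D_min = 2·59.410° − 4·40.225° + 180° = 137.922°.
Rainbow angle = 180° − D_min = 42.078°.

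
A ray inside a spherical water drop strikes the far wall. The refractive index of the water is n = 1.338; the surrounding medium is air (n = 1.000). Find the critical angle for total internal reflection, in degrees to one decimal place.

48.4°

sin θ_c = n_air / n = 1.000 / 1.338 = 0.7474.
θ_c = arcsin(0.7474) = 48.36°.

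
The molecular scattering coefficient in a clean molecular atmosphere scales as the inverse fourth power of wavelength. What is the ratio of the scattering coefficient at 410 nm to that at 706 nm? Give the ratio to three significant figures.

8.79

Rayleigh scattering ∝ λ⁻⁴, so the ratio of coefficients is the inverse fourth power of the wavelength ratio.
σ(410)/σ(706) = (706/410)⁴ = (1.7220)⁴ = 8.792.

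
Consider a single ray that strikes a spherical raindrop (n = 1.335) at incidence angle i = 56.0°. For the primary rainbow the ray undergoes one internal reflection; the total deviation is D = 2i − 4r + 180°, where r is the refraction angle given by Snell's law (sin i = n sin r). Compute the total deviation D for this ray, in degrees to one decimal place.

138.4°

sin r = sin 56.0° / 1.335 = 0.8290/1.335 = 0.6210; r = 38.39°.
D = 2·56.0° − 4·38.39° + 180° = 112.00° − 153.56° + 180° = 138.44°.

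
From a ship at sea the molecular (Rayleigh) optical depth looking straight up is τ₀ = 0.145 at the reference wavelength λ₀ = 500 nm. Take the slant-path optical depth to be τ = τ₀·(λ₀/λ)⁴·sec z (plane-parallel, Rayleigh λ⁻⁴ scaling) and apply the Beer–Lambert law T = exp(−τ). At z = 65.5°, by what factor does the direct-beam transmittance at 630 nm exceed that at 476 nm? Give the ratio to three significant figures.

Airmass: sec 65.5° = 2.4114.
τ(630 nm) = 0.145 × (500/630)⁴ × 2.4114 = 0.145 × 0.3968 × 2.4114 = 0.1387.
τ(476 nm) = 0.145 × (500/476)⁴ × 2.4114 = 0.145 × 1.2175 × 2.4114 = 0.4257.
T(630)/T(476) = exp(τ_B − τ_A) = exp(0.2870) = 1.3324.

1.33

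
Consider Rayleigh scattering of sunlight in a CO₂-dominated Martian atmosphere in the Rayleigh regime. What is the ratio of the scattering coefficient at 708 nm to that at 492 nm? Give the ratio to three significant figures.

0.233

Rayleigh scattering ∝ λ⁻⁴, so the ratio of coefficients is the inverse fourth power of the wavelength ratio.
σ(708)/σ(492) = (492/708)⁴ = (0.6949)⁴ = 0.2332.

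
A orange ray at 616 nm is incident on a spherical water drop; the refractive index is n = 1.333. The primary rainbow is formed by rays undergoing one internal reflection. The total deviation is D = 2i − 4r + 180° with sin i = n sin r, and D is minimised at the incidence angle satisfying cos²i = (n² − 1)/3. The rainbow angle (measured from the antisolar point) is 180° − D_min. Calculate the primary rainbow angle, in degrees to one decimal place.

42.1°

cos²i = (1.77689 − 1)/3 = 0.25896; i = arccos(0.50888) = 59.410°.
sin r = sin 59.410°/1.333 = 0.64579; r = 40.225°.
D_min = 2·59.410° − 4·40.225° + 180° = 137.922°.
Rainbow angle = 180° − D_min = 42.078°.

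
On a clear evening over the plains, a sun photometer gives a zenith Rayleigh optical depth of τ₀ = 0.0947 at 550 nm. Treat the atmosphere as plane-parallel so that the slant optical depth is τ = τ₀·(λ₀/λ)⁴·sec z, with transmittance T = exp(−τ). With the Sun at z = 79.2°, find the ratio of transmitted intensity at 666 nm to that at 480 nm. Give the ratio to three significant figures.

1.89

Airmass: sec 79.2° = 5.3367.
τ(666 nm) = 0.0947 × (550/666)⁴ × 5.3367 = 0.0947 × 0.4651 × 5.3367 = 0.2351.
τ(480 nm) = 0.0947 × (550/480)⁴ × 5.3367 = 0.0947 × 1.7238 × 5.3367 = 0.8712.
T(666)/T(480) = exp(τ_B − τ_A) = exp(0.6361) = 1.8891.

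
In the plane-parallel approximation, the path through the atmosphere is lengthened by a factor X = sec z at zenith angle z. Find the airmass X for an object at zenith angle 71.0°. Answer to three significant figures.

3.07

X = sec z = 1/cos 71.0° = 1/0.3256 = 3.0716.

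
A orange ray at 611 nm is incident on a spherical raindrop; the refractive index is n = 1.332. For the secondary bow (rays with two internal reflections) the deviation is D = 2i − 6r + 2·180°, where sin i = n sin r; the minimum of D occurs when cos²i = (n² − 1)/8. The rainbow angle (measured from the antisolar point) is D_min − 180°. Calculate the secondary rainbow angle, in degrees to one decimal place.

cos²i = (1.77422 − 1)/8 = 0.09678; i = arccos(0.31109) = 71.875°.
sin r = sin 71.875°/1.332 = 0.71350; r = 45.520°.
D_min = 2·71.875° − 6·45.520° + 360° = 230.628°.
Rainbow angle = D_min − 180° = 50.628°.

50.6°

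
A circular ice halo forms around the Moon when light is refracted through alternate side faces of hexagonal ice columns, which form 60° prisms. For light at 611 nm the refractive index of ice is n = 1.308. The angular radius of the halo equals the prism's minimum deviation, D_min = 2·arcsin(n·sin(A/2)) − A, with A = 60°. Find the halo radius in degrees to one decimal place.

n·sin(A/2) = 1.308 × sin 30° = 1.308 × 0.5000 = 0.6540.
D_min = 2·arcsin(0.6540) − 60° = 2 × 40.844° − 60° = 21.688°.

21.7°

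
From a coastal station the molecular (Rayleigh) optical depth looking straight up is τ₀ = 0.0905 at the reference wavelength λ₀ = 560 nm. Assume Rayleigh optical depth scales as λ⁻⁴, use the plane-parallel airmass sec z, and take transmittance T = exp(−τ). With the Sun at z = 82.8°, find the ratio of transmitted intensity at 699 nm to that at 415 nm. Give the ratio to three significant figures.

Airmass: sec 82.8° = 7.9787.
τ(699 nm) = 0.0905 × (560/699)⁴ × 7.9787 = 0.0905 × 0.4119 × 7.9787 = 0.2975.
τ(415 nm) = 0.0905 × (560/415)⁴ × 7.9787 = 0.0905 × 3.3156 × 7.9787 = 2.3941.
T(699)/T(415) = exp(τ_B − τ_A) = exp(2.0966) = 8.1388.

8.14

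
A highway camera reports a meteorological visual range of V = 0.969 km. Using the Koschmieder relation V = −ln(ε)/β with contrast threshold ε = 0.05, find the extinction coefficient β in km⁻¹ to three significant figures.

3.09 km⁻¹

β = −ln(0.05) / V = 2.996 / 0.969 = 3.0916 km⁻¹.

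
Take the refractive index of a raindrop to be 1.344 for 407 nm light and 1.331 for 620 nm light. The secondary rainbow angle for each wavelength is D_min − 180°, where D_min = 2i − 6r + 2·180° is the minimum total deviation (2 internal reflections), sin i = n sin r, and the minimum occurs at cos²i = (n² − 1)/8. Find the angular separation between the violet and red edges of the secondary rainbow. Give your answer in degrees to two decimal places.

3.37°

At 407 nm (n = 1.344): cos²i = 0.10079 → i = 71.490°, r = 44.874°, D_min = 233.733°, rainbow angle = 53.733°.
At 620 nm (n = 1.331): cos²i = 0.09645 → i = 71.907°, r = 45.575°, D_min = 230.365°, rainbow angle = 50.365°.
Angular width = |53.733° − 50.365°| = 3.368°.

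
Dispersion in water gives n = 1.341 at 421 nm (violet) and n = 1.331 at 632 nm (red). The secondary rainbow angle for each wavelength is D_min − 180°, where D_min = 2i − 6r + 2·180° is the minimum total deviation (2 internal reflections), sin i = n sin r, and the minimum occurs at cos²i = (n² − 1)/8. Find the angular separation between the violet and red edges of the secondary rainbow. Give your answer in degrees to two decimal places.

2.60°

At 421 nm (n = 1.341): cos²i = 0.09979 → i = 71.586°, r = 45.034°, D_min = 232.966°, rainbow angle = 52.966°.
At 632 nm (n = 1.331): cos²i = 0.09645 → i = 71.907°, r = 45.575°, D_min = 230.365°, rainbow angle = 50.365°.
Angular width = |52.966° − 50.365°| = 2.601°.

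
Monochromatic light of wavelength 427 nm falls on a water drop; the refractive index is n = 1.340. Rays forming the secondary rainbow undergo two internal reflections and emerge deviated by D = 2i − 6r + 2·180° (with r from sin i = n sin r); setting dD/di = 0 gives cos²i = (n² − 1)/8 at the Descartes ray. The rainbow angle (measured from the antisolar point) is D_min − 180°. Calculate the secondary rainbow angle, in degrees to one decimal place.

52.7°

cos²i = (1.79560 − 1)/8 = 0.09945; i = arccos(0.31536) = 71.618°.
sin r = sin 71.618°/1.340 = 0.70819; r = 45.088°.
D_min = 2·71.618° − 6·45.088° + 360° = 232.709°.
Rainbow angle = D_min − 180° = 52.709°.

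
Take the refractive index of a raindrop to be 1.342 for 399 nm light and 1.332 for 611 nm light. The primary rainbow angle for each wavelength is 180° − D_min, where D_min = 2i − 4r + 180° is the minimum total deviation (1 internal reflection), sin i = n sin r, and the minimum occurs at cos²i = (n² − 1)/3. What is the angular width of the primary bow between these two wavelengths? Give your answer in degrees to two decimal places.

1.44°

At 399 nm (n = 1.342): cos²i = 0.26699 → i = 58.888°, r = 39.641°, D_min = 139.213°, rainbow angle = 40.787°.
At 611 nm (n = 1.332): cos²i = 0.25807 → i = 59.469°, r = 40.290°, D_min = 137.776°, rainbow angle = 42.224°.
Angular width = |40.787° − 42.224°| = 1.437°.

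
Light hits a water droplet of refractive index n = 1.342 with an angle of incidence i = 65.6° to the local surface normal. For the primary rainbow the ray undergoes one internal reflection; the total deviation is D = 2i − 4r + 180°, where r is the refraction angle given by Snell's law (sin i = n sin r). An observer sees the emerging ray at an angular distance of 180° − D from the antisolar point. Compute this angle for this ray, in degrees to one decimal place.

sin r = sin 65.6° / 1.342 = 0.9107/1.342 = 0.6786; r = 42.73°.
D = 2·65.6° − 4·42.73° + 180° = 131.20° − 170.94° + 180° = 140.26°.
Angle from antisolar point = 180° − D = 39.74°.

39.7°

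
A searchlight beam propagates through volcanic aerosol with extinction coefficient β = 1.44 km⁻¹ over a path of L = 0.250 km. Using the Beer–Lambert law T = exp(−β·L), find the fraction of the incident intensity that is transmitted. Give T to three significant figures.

τ = β·L = 1.44 × 0.250 = 0.3600.
T = exp(−0.3600) = 0.6977.

0.698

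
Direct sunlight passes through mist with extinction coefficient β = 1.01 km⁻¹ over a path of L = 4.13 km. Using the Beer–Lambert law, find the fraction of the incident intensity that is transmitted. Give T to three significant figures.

τ = β·L = 1.01 × 4.13 = 4.1713.
T = exp(−4.1713) = 0.0154.

0.0154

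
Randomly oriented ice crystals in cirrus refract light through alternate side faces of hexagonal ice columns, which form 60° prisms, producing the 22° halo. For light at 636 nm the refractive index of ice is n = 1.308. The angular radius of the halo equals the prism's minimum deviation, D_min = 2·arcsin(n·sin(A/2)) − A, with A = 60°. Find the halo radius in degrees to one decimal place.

21.7°

n·sin(A/2) = 1.308 × sin 30° = 1.308 × 0.5000 = 0.6540.
D_min = 2·arcsin(0.6540) − 60° = 2 × 40.844° − 60° = 21.688°.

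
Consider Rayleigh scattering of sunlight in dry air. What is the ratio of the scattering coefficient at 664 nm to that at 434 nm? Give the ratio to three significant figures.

0.183

Rayleigh scattering ∝ λ⁻⁴, so the ratio of coefficients is the inverse fourth power of the wavelength ratio.
σ(664)/σ(434) = (434/664)⁴ = (0.6536)⁴ = 0.1825.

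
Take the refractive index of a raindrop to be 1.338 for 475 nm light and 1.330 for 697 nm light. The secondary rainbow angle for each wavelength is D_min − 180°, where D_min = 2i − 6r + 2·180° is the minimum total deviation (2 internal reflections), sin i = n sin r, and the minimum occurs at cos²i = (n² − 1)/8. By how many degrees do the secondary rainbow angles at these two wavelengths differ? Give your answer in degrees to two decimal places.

2.09°

At 475 nm (n = 1.338): cos²i = 0.09878 → i = 71.682°, r = 45.195°, D_min = 232.193°, rainbow angle = 52.193°.
At 697 nm (n = 1.330): cos²i = 0.09611 → i = 71.940°, r = 45.630°, D_min = 230.101°, rainbow angle = 50.101°.
Angular width = |52.193° − 50.101°| = 2.092°.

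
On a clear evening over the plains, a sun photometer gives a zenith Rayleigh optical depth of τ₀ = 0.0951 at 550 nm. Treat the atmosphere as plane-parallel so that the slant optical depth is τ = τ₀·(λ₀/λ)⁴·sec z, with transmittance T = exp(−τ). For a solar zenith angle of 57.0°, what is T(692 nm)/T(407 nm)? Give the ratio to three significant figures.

1.67

Airmass: sec 57.0° = 1.8361.
τ(692 nm) = 0.0951 × (550/692)⁴ × 1.8361 = 0.0951 × 0.3990 × 1.8361 = 0.0697.
τ(407 nm) = 0.0951 × (550/407)⁴ × 1.8361 = 0.0951 × 3.3348 × 1.8361 = 0.5823.
T(692)/T(407) = exp(τ_B − τ_A) = exp(0.5126) = 1.6697.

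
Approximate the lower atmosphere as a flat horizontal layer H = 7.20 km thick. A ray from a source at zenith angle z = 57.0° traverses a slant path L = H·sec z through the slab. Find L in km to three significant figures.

sec z = 1/cos 57.0° = 1.8361.
L = 7.20 × 1.8361 = 13.220 km.

13.2 km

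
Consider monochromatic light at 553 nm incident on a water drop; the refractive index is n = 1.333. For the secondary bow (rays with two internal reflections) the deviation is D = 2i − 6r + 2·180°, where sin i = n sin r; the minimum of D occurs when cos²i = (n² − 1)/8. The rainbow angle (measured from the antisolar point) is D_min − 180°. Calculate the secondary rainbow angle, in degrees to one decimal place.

cos²i = (1.77689 − 1)/8 = 0.09711; i = arccos(0.31163) = 71.843°.
sin r = sin 71.843°/1.333 = 0.71283; r = 45.466°.
D_min = 2·71.843° − 6·45.466° + 360° = 230.891°.
Rainbow angle = D_min − 180° = 50.891°.

50.9°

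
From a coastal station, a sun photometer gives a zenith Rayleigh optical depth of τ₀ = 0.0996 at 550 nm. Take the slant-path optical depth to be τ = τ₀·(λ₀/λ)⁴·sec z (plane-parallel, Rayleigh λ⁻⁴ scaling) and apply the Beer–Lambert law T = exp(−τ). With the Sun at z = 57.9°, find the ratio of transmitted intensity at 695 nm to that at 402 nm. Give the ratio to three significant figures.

1.79

Airmass: sec 57.9° = 1.8818.
τ(695 nm) = 0.0996 × (550/695)⁴ × 1.8818 = 0.0996 × 0.3922 × 1.8818 = 0.0735.
τ(402 nm) = 0.0996 × (550/402)⁴ × 1.8818 = 0.0996 × 3.5039 × 1.8818 = 0.6567.
T(695)/T(402) = exp(τ_B − τ_A) = exp(0.5832) = 1.7918.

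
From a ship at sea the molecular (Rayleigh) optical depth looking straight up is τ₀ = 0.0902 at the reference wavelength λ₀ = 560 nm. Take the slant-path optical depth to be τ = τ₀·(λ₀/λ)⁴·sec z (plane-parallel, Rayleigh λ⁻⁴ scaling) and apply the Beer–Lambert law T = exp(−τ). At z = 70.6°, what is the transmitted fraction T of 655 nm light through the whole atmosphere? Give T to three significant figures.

0.865

sec 70.6° = 3.0106.
τ = 0.0902 × (560/655)⁴ × 3.0106 = 0.0902 × 0.5343 × 3.0106 = 0.1451.
T = exp(−0.1451) = 0.8649.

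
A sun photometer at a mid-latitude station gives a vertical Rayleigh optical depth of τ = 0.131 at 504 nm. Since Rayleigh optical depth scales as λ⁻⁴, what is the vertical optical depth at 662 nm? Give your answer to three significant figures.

τ(662 nm) = τ(504 nm) × (504/662)⁴ = 0.131 × (0.7613)⁴ = 0.131 × 0.3360 = 0.0440.

0.0440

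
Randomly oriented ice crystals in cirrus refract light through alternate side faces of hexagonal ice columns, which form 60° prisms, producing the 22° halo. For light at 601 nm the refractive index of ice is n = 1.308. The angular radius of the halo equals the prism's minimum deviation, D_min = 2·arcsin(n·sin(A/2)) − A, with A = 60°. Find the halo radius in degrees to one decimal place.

21.7°

n·sin(A/2) = 1.308 × sin 30° = 1.308 × 0.5000 = 0.6540.
D_min = 2·arcsin(0.6540) − 60° = 2 × 40.844° − 60° = 21.688°.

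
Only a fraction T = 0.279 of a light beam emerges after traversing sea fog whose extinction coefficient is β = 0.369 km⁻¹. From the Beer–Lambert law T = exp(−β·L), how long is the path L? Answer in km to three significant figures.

3.46 km

Beer–Lambert: T = exp(−βL) ⇒ L = −ln(T)/β = −ln(0.279)/0.369 = 1.2765/0.369 = 3.459 km.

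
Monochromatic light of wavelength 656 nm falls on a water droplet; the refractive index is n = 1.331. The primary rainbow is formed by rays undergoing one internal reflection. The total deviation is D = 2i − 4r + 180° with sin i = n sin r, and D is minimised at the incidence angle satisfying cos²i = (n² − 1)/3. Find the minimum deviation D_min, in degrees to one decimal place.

137.6°

cos²i = (1.77156 − 1)/3 = 0.25719; i = arccos(0.50714) = 59.527°.
sin r = sin 59.527°/1.331 = 0.64753; r = 40.356°.
D_min = 2·59.527° − 4·40.356° + 180° = 137.630°.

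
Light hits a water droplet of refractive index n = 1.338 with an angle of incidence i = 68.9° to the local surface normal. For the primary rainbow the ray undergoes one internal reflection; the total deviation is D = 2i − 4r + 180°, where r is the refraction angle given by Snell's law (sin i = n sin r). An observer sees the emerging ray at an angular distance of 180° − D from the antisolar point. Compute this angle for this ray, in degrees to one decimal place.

sin r = sin 68.9° / 1.338 = 0.9330/1.338 = 0.6973; r = 44.21°.
D = 2·68.9° − 4·44.21° + 180° = 137.80° − 176.84° + 180° = 140.96°.
Angle from antisolar point = 180° − D = 39.04°.

39.0°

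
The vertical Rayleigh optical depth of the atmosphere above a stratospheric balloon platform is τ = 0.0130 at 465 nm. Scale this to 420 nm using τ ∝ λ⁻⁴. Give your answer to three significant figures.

0.0195

τ(420 nm) = τ(465 nm) × (465/420)⁴ = 0.0130 × (1.1071)⁴ = 0.0130 × 1.5025 = 0.0195.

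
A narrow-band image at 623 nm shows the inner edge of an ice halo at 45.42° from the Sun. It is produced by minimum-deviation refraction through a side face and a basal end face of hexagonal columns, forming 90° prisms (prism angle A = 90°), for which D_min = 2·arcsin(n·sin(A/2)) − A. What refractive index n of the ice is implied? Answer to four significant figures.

Rearranging: n = sin((D_min + A)/2) / sin(A/2).
(D_min + A)/2 = (45.42° + 90°)/2 = 67.710°.
n = sin 67.710° / sin 45° = 0.9253 / 0.7071 = 1.3085.

1.309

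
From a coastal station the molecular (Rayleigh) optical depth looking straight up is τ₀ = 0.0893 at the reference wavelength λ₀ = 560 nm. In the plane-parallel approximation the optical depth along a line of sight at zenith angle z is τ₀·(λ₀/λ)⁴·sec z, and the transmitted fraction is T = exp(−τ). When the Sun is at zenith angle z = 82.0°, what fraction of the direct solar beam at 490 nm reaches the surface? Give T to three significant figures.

0.335

sec 82.0° = 7.1853.
τ = 0.0893 × (560/490)⁴ × 7.1853 = 0.0893 × 1.7060 × 7.1853 = 1.0946.
T = exp(−1.0946) = 0.3347.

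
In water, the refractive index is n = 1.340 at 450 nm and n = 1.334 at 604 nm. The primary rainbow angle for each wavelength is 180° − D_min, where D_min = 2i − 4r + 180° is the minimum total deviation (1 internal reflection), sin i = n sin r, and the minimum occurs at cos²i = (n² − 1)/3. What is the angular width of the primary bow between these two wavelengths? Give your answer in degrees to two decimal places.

0.86°

At 450 nm (n = 1.340): cos²i = 0.26520 → i = 59.004°, r = 39.770°, D_min = 138.929°, rainbow angle = 41.071°.
At 604 nm (n = 1.334): cos²i = 0.25985 → i = 59.352°, r = 40.159°, D_min = 138.067°, rainbow angle = 41.933°.
Angular width = |41.071° − 41.933°| = 0.862°.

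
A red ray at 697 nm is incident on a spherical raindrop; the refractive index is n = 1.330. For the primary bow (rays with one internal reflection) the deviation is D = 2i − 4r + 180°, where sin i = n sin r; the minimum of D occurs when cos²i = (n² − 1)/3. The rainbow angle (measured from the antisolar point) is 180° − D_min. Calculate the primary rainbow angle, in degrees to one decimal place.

42.5°

cos²i = (1.76890 − 1)/3 = 0.25630; i = arccos(0.50626) = 59.585°.
sin r = sin 59.585°/1.330 = 0.64841; r = 40.422°.
D_min = 2·59.585° − 4·40.422° + 180° = 137.484°.
Rainbow angle = 180° − D_min = 42.516°.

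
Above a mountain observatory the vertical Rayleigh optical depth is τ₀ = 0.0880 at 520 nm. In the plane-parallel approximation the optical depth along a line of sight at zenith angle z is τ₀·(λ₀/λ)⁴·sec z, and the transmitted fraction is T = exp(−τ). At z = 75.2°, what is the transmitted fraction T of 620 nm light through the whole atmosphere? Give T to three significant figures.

sec 75.2° = 3.9147.
τ = 0.0880 × (520/620)⁴ × 3.9147 = 0.0880 × 0.4948 × 3.9147 = 0.1705.
T = exp(−0.1705) = 0.8433.

0.843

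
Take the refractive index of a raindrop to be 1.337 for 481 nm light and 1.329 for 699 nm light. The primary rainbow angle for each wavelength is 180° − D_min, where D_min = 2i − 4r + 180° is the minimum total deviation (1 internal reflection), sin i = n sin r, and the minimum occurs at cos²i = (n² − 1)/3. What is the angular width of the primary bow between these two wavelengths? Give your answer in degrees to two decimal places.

At 481 nm (n = 1.337): cos²i = 0.26252 → i = 59.178°, r = 39.964°, D_min = 138.500°, rainbow angle = 41.500°.
At 699 nm (n = 1.329): cos²i = 0.25541 → i = 59.643°, r = 40.487°, D_min = 137.337°, rainbow angle = 42.663°.
Angular width = |41.500° − 42.663°| = 1.163°.

1.16°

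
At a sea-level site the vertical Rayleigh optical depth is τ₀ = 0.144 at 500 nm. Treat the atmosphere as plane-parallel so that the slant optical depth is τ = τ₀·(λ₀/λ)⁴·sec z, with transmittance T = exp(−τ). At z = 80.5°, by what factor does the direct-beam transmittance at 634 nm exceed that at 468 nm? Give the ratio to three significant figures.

Airmass: sec 80.5° = 6.0589.
τ(634 nm) = 0.144 × (500/634)⁴ × 6.0589 = 0.144 × 0.3868 × 6.0589 = 0.3375.
τ(468 nm) = 0.144 × (500/468)⁴ × 6.0589 = 0.144 × 1.3029 × 6.0589 = 1.1367.
T(634)/T(468) = exp(τ_B − τ_A) = exp(0.7992) = 2.2238.

2.22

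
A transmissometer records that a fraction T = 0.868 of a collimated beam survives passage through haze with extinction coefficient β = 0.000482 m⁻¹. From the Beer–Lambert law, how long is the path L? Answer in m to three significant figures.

Beer–Lambert: T = exp(−βL) ⇒ L = −ln(T)/β = −ln(0.868)/0.000482 = 0.1416/0.000482 = 293.7 m.

294 m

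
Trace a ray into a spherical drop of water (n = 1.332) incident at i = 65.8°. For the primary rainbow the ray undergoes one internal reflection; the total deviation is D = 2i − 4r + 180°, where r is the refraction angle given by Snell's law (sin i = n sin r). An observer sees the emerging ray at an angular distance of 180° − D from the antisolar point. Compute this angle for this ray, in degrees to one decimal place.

sin r = sin 65.8° / 1.332 = 0.9121/1.332 = 0.6848; r = 43.22°.
D = 2·65.8° − 4·43.22° + 180° = 131.60° − 172.87° + 180° = 138.73°.
Angle from antisolar point = 180° − D = 41.27°.

41.3°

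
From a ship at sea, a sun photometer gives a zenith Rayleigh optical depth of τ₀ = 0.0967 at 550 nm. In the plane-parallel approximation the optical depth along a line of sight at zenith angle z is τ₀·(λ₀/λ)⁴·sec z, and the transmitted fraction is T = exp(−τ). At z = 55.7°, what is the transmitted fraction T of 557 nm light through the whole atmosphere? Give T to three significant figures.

0.849

sec 55.7° = 1.7745.
τ = 0.0967 × (550/557)⁴ × 1.7745 = 0.0967 × 0.9507 × 1.7745 = 0.1631.
T = exp(−0.1631) = 0.8495.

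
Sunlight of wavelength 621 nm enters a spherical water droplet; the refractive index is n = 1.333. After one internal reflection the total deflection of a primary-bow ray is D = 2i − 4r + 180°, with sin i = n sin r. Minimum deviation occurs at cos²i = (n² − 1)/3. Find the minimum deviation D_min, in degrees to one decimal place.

137.9°

cos²i = (1.77689 − 1)/3 = 0.25896; i = arccos(0.50888) = 59.410°.
sin r = sin 59.410°/1.333 = 0.64579; r = 40.225°.
D_min = 2·59.410° − 4·40.225° + 180° = 137.922°.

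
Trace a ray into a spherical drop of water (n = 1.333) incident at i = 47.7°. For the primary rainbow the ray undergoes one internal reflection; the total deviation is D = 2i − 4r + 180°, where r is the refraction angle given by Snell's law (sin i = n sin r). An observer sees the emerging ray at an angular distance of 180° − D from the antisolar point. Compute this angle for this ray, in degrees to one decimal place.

sin r = sin 47.7° / 1.333 = 0.7396/1.333 = 0.5549; r = 33.70°.
D = 2·47.7° − 4·33.70° + 180° = 95.40° − 134.80° + 180° = 140.60°.
Angle from antisolar point = 180° − D = 39.40°.

39.4°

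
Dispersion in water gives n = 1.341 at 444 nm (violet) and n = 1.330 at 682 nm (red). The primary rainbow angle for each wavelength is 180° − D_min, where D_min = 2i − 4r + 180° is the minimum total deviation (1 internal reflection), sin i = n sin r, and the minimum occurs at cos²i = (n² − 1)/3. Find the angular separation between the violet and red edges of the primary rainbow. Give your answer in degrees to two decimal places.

At 444 nm (n = 1.341): cos²i = 0.26609 → i = 58.946°, r = 39.705°, D_min = 139.071°, rainbow angle = 40.929°.
At 682 nm (n = 1.330): cos²i = 0.25630 → i = 59.585°, r = 40.422°, D_min = 137.484°, rainbow angle = 42.516°.
Angular width = |40.929° − 42.516°| = 1.588°.

1.59°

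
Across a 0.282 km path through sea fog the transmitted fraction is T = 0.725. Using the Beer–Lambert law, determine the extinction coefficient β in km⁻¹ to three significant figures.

Beer–Lambert: T = exp(−βL) ⇒ β = −ln(T)/L = −ln(0.725)/0.282 = 0.3216/0.282 = 1.14 km⁻¹.

1.14 km⁻¹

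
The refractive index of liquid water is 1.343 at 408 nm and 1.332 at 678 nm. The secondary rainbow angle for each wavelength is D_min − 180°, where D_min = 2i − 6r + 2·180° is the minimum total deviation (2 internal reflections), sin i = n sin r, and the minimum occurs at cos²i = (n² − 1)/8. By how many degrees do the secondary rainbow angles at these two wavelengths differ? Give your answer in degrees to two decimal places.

2.85°

At 408 nm (n = 1.343): cos²i = 0.10046 → i = 71.522°, r = 44.928°, D_min = 233.478°, rainbow angle = 53.478°.
At 678 nm (n = 1.332): cos²i = 0.09678 → i = 71.875°, r = 45.520°, D_min = 230.628°, rainbow angle = 50.628°.
Angular width = |53.478° − 50.628°| = 2.849°.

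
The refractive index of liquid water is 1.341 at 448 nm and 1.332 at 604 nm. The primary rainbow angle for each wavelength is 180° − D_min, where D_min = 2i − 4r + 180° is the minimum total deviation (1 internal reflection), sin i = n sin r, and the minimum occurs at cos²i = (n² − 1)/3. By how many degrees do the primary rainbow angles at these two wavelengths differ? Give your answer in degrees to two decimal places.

1.29°

At 448 nm (n = 1.341): cos²i = 0.26609 → i = 58.946°, r = 39.705°, D_min = 139.071°, rainbow angle = 40.929°.
At 604 nm (n = 1.332): cos²i = 0.25807 → i = 59.469°, r = 40.290°, D_min = 137.776°, rainbow angle = 42.224°.
Angular width = |40.929° − 42.224°| = 1.295°.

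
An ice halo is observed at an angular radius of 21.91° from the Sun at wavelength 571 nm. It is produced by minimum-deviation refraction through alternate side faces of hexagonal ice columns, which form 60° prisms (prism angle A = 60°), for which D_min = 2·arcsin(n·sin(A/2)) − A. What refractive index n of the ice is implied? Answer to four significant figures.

1.311

Rearranging: n = sin((D_min + A)/2) / sin(A/2).
(D_min + A)/2 = (21.91° + 60°)/2 = 40.955°.
n = sin 40.955° / sin 30° = 0.6555 / 0.5000 = 1.3109.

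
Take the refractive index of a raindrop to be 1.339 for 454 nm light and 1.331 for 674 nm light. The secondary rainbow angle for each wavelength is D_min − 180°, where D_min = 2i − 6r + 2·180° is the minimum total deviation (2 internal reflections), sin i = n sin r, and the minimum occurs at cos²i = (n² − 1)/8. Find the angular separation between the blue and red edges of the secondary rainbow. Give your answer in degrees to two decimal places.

At 454 nm (n = 1.339): cos²i = 0.09912 → i = 71.650°, r = 45.141°, D_min = 232.451°, rainbow angle = 52.451°.
At 674 nm (n = 1.331): cos²i = 0.09645 → i = 71.907°, r = 45.575°, D_min = 230.365°, rainbow angle = 50.365°.
Angular width = |52.451° − 50.365°| = 2.086°.

2.09°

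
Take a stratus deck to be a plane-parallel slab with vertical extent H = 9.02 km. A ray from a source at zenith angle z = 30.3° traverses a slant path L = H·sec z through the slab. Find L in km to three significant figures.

10.4 km

sec z = 1/cos 30.3° = 1.1582.
L = 9.02 × 1.1582 = 10.447 km.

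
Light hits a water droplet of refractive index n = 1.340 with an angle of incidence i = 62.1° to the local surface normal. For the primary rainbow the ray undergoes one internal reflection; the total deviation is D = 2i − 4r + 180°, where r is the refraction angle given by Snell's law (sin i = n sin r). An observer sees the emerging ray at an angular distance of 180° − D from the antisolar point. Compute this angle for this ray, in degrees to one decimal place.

40.9°

sin r = sin 62.1° / 1.340 = 0.8838/1.340 = 0.6595; r = 41.26°.
D = 2·62.1° − 4·41.26° + 180° = 124.20° − 165.06° + 180° = 139.14°.
Angle from antisolar point = 180° − D = 40.86°.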